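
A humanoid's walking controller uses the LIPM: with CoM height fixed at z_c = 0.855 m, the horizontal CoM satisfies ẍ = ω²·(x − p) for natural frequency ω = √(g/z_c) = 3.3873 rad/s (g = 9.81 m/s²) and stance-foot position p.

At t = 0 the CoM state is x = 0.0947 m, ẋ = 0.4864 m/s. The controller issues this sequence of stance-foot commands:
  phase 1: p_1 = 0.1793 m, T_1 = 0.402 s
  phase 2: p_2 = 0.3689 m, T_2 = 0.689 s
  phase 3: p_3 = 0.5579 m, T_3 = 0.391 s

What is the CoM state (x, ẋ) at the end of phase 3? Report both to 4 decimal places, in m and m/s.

x = 0.9627, ẋ = 1.5630

phase 1: p=0.1793, T=0.402, ωT=1.361695, cosh=2.079514, sinh=1.823288; start (x,ẋ)=(0.094700, 0.486400) → end (x,ẋ)=(0.265188, 0.488984)
phase 2: p=0.3689, T=0.689, ωT=2.333850, cosh=5.207253, sinh=5.110331; start (x,ẋ)=(0.265188, 0.488984) → end (x,ẋ)=(0.566565, 0.750994)
phase 3: p=0.5579, T=0.391, ωT=1.324434, cosh=2.013006, sinh=1.747052; start (x,ẋ)=(0.566565, 0.750994) → end (x,ẋ)=(0.962680, 1.563034)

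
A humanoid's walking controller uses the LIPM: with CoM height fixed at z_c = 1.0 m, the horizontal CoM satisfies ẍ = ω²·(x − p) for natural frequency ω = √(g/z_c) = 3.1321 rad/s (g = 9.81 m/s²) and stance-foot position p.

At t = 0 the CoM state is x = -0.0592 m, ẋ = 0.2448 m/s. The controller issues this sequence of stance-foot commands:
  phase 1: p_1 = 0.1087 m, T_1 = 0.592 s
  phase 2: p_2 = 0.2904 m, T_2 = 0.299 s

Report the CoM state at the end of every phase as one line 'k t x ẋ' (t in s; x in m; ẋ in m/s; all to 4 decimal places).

1 0.5920 -0.1971 -0.8372
2 0.8910 -0.7156 -2.8804

phase 1: p=0.1087, T=0.592, ωT=1.854203, cosh=3.271593, sinh=3.115015; start (x,ẋ)=(-0.059200, 0.244800) → end (x,ẋ)=(-0.197136, -0.837237)
phase 2: p=0.2904, T=0.299, ωT=0.936498, cosh=1.471515, sinh=1.079517; start (x,ẋ)=(-0.197136, -0.837237) → end (x,ẋ)=(-0.715580, -2.880440)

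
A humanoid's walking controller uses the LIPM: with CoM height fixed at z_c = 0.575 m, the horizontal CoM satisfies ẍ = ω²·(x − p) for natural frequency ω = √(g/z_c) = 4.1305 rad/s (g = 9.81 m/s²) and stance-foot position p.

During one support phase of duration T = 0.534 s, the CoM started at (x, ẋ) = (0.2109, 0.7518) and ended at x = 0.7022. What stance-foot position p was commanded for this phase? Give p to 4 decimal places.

p = 0.3013

ωT = 4.1305·0.534 = 2.205687; cosh(ωT) = 4.593330, sinh(ωT) = 4.483155
x(T) = p + (x₀−p)·cosh(ωT) + (ẋ₀/ω)·sinh(ωT) ⇒ p·(1 − cosh) = x(T) − x₀·cosh − (ẋ₀/ω)·sinh
numerator   = 0.7022 − (0.2109)·4.593330 − (0.7518/4.1305)·4.483155 = -1.082521
denominator = 1 − 4.593330 = -3.593330
p = -1.082521 / -3.593330 = 0.3013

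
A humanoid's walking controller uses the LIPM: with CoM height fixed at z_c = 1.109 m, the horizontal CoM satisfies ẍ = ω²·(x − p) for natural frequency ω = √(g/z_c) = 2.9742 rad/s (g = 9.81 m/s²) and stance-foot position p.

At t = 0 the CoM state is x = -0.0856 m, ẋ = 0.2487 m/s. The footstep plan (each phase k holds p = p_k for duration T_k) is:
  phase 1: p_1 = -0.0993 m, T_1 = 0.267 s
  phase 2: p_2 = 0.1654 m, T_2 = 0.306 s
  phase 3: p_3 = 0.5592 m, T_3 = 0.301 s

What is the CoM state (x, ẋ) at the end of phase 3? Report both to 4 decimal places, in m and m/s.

phase 1: p=-0.0993, T=0.267, ωT=0.794111, cosh=1.332228, sinh=0.880246; start (x,ẋ)=(-0.085600, 0.248700) → end (x,ẋ)=(-0.007443, 0.367192)
phase 2: p=0.1654, T=0.306, ωT=0.910105, cosh=1.443533, sinh=1.041051; start (x,ẋ)=(-0.007443, 0.367192) → end (x,ẋ)=(0.044423, -0.005119)
phase 3: p=0.5592, T=0.301, ωT=0.895234, cosh=1.428210, sinh=1.019699; start (x,ẋ)=(0.044423, -0.005119) → end (x,ẋ)=(-0.177766, -1.568522)

x = -0.1778, ẋ = -1.5685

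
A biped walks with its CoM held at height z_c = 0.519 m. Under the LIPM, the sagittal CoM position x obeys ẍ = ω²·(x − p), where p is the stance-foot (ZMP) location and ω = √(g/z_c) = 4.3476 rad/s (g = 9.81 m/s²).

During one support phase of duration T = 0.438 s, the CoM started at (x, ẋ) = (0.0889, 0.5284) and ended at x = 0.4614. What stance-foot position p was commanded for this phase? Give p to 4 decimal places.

p = 0.0998

ωT = 4.3476·0.438 = 1.904249; cosh(ωT) = 3.431648, sinh(ωT) = 3.282714
x(T) = p + (x₀−p)·cosh(ωT) + (ẋ₀/ω)·sinh(ωT) ⇒ p·(1 − cosh) = x(T) − x₀·cosh − (ẋ₀/ω)·sinh
numerator   = 0.4614 − (0.0889)·3.431648 − (0.5284/4.3476)·3.282714 = -0.242649
denominator = 1 − 3.431648 = -2.431648
p = -0.242649 / -2.431648 = 0.0998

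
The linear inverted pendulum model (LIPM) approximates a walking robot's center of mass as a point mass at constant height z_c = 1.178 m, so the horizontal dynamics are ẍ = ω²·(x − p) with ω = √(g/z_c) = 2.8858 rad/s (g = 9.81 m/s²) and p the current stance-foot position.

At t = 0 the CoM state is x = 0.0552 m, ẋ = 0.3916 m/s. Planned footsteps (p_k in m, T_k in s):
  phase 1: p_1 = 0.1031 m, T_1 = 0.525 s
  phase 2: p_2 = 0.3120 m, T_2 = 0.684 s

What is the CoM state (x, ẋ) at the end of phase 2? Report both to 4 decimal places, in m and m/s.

x = 0.9805, ẋ = 2.0292

phase 1: p=0.1031, T=0.525, ωT=1.515045, cosh=2.384712, sinh=2.164914; start (x,ẋ)=(0.055200, 0.391600) → end (x,ẋ)=(0.282649, 0.634598)
phase 2: p=0.3120, T=0.684, ωT=1.973887, cosh=3.668760, sinh=3.529844; start (x,ẋ)=(0.282649, 0.634598) → end (x,ẋ)=(0.980543, 2.029203)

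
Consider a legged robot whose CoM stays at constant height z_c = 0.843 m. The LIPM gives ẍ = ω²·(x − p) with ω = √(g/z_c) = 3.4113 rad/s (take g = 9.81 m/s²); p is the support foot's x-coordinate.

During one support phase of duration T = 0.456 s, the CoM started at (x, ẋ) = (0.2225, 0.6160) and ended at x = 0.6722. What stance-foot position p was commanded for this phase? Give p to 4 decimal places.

ωT = 3.4113·0.456 = 1.555553; cosh(ωT) = 2.474389, sinh(ωT) = 2.263316
x(T) = p + (x₀−p)·cosh(ωT) + (ẋ₀/ω)·sinh(ωT) ⇒ p·(1 − cosh) = x(T) − x₀·cosh − (ẋ₀/ω)·sinh
numerator   = 0.6722 − (0.2225)·2.474389 − (0.6160/3.4113)·2.263316 = -0.287053
denominator = 1 − 2.474389 = -1.474389
p = -0.287053 / -1.474389 = 0.1947

p = 0.1947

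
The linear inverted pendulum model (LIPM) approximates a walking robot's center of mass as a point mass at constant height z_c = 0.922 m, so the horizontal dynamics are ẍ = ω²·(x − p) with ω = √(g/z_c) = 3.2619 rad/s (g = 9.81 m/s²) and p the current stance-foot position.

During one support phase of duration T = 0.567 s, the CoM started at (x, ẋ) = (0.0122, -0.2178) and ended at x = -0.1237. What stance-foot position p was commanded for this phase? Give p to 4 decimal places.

p = -0.0193

ωT = 3.2619·0.567 = 1.849497; cosh(ωT) = 3.256970, sinh(ωT) = 3.099654
x(T) = p + (x₀−p)·cosh(ωT) + (ẋ₀/ω)·sinh(ωT) ⇒ p·(1 − cosh) = x(T) − x₀·cosh − (ẋ₀/ω)·sinh
numerator   = -0.1237 − (0.0122)·3.256970 − (-0.2178/3.2619)·3.099654 = 0.043532
denominator = 1 − 3.256970 = -2.256970
p = 0.043532 / -2.256970 = -0.0193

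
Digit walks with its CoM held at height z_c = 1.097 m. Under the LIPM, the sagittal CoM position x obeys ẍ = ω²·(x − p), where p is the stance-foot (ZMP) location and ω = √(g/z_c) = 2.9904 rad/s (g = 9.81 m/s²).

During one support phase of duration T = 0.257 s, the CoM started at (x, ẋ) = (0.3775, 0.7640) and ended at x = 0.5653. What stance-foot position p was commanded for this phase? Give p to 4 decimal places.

ωT = 2.9904·0.257 = 0.768533; cosh(ωT) = 1.310146, sinh(ωT) = 0.846453
x(T) = p + (x₀−p)·cosh(ωT) + (ẋ₀/ω)·sinh(ωT) ⇒ p·(1 − cosh) = x(T) − x₀·cosh − (ẋ₀/ω)·sinh
numerator   = 0.5653 − (0.3775)·1.310146 − (0.7640/2.9904)·0.846453 = -0.145536
denominator = 1 − 1.310146 = -0.310146
p = -0.145536 / -0.310146 = 0.4692

p = 0.4692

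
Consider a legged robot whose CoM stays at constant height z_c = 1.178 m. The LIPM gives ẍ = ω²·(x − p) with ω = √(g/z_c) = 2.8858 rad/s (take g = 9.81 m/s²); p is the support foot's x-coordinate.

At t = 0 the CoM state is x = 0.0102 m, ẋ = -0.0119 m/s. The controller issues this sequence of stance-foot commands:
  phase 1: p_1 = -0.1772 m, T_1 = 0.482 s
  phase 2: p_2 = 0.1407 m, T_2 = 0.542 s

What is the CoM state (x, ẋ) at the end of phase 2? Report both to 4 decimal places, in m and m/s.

phase 1: p=-0.1772, T=0.482, ωT=1.390956, cosh=2.133763, sinh=1.884926; start (x,ẋ)=(0.010200, -0.011900) → end (x,ẋ)=(0.214894, 0.993974)
phase 2: p=0.1407, T=0.542, ωT=1.564104, cosh=2.493833, sinh=2.284557; start (x,ẋ)=(0.214894, 0.993974) → end (x,ẋ)=(1.112613, 2.967952)

x = 1.1126, ẋ = 2.9680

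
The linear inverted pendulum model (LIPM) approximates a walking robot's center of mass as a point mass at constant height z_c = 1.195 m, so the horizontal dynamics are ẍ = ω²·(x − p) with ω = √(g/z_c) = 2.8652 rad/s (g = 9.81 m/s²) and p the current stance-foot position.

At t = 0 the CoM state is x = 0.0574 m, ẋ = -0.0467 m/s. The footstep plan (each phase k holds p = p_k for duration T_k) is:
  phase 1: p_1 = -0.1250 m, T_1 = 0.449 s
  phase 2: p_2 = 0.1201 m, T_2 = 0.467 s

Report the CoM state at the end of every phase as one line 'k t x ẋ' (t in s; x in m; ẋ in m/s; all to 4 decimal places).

1 0.4490 0.2031 0.7828
2 0.9160 0.7740 2.0164

phase 1: p=-0.1250, T=0.449, ωT=1.286475, cosh=1.948123, sinh=1.671880; start (x,ẋ)=(0.057400, -0.046700) → end (x,ẋ)=(0.203088, 0.782768)
phase 2: p=0.1201, T=0.467, ωT=1.338048, cosh=2.036977, sinh=1.774620; start (x,ẋ)=(0.203088, 0.782768) → end (x,ẋ)=(0.773967, 2.016443)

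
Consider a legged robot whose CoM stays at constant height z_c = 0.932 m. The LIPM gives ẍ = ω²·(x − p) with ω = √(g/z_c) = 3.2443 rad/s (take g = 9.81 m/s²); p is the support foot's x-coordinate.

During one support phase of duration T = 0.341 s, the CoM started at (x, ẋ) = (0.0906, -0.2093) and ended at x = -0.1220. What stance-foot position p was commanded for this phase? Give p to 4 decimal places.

p = 0.2764

ωT = 3.2443·0.341 = 1.106306; cosh(ωT) = 1.676975, sinh(ωT) = 1.346196
x(T) = p + (x₀−p)·cosh(ωT) + (ẋ₀/ω)·sinh(ωT) ⇒ p·(1 − cosh) = x(T) − x₀·cosh − (ẋ₀/ω)·sinh
numerator   = -0.1220 − (0.0906)·1.676975 − (-0.2093/3.2443)·1.346196 = -0.187087
denominator = 1 − 1.676975 = -0.676975
p = -0.187087 / -0.676975 = 0.2764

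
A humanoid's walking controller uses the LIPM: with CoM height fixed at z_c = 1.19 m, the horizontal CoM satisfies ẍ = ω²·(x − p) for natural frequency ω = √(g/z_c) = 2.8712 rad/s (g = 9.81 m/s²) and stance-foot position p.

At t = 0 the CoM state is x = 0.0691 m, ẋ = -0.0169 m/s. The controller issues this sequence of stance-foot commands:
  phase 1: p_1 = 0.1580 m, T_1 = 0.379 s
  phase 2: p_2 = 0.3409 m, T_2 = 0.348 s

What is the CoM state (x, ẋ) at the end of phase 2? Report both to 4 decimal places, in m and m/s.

phase 1: p=0.1580, T=0.379, ωT=1.088185, cosh=1.652854, sinh=1.316026; start (x,ẋ)=(0.069100, -0.016900) → end (x,ẋ)=(0.003315, -0.363849)
phase 2: p=0.3409, T=0.348, ωT=0.999178, cosh=1.542115, sinh=1.173933; start (x,ẋ)=(0.003315, -0.363849) → end (x,ẋ)=(-0.328459, -1.698958)

x = -0.3285, ẋ = -1.6990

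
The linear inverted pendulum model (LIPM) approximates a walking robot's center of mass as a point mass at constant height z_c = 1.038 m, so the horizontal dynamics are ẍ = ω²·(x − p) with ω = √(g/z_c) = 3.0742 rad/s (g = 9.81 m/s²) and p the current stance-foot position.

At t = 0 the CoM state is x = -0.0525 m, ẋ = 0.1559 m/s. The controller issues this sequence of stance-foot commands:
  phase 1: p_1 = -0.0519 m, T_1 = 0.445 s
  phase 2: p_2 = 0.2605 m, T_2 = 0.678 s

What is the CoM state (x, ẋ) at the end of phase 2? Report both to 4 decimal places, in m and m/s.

phase 1: p=-0.0519, T=0.445, ωT=1.368019, cosh=2.091087, sinh=1.836476; start (x,ẋ)=(-0.052500, 0.155900) → end (x,ẋ)=(0.039977, 0.322613)
phase 2: p=0.2605, T=0.678, ωT=2.084308, cosh=4.081708, sinh=3.957315; start (x,ẋ)=(0.039977, 0.322613) → end (x,ẋ)=(-0.224320, -1.365973)

x = -0.2243, ẋ = -1.3660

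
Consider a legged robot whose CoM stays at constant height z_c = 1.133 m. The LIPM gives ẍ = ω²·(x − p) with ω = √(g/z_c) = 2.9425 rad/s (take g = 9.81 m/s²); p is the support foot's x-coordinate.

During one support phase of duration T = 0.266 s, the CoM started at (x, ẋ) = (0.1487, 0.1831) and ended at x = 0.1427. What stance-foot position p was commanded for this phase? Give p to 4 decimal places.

p = 0.3344

ωT = 2.9425·0.266 = 0.782705; cosh(ωT) = 1.322274, sinh(ωT) = 0.865107
x(T) = p + (x₀−p)·cosh(ωT) + (ẋ₀/ω)·sinh(ωT) ⇒ p·(1 − cosh) = x(T) − x₀·cosh − (ẋ₀/ω)·sinh
numerator   = 0.1427 − (0.1487)·1.322274 − (0.1831/2.9425)·0.865107 = -0.107754
denominator = 1 − 1.322274 = -0.322274
p = -0.107754 / -0.322274 = 0.3344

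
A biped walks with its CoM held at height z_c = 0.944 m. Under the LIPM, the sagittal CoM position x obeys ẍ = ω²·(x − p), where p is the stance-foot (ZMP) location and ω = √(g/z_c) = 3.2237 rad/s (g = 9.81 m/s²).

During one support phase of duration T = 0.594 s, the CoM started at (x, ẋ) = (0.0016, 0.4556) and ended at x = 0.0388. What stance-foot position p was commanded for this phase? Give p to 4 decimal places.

ωT = 3.2237·0.594 = 1.914878; cosh(ωT) = 3.466735, sinh(ωT) = 3.319375
x(T) = p + (x₀−p)·cosh(ωT) + (ẋ₀/ω)·sinh(ωT) ⇒ p·(1 − cosh) = x(T) − x₀·cosh − (ẋ₀/ω)·sinh
numerator   = 0.0388 − (0.0016)·3.466735 − (0.4556/3.2237)·3.319375 = -0.435868
denominator = 1 − 3.466735 = -2.466735
p = -0.435868 / -2.466735 = 0.1767

p = 0.1767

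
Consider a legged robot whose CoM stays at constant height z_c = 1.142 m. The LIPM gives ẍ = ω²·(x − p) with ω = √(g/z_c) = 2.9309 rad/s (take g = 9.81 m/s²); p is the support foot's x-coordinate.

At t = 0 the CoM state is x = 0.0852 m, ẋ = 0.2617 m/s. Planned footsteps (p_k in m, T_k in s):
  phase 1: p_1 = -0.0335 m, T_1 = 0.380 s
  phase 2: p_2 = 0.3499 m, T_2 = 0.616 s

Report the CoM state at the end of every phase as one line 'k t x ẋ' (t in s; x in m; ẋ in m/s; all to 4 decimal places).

1 0.3800 0.2881 0.9142
2 0.9960 1.0798 2.3192

phase 1: p=-0.0335, T=0.380, ωT=1.113742, cosh=1.687031, sinh=1.358703; start (x,ẋ)=(0.085200, 0.261700) → end (x,ẋ)=(0.288069, 0.914186)
phase 2: p=0.3499, T=0.616, ωT=1.805434, cosh=3.123508, sinh=2.959105; start (x,ẋ)=(0.288069, 0.914186) → end (x,ẋ)=(1.079754, 2.319218)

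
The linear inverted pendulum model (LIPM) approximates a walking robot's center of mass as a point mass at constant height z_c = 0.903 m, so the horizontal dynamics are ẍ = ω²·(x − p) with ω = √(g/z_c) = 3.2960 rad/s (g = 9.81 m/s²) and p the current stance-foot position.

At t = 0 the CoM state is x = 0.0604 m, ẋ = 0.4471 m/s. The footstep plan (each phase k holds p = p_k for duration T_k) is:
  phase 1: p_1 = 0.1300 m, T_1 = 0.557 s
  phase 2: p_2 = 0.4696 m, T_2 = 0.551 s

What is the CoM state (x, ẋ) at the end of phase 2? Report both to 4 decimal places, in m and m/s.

x = 0.6685, ẋ = 0.8553

phase 1: p=0.1300, T=0.557, ωT=1.835872, cosh=3.215037, sinh=3.055563; start (x,ẋ)=(0.060400, 0.447100) → end (x,ẋ)=(0.320718, 0.736492)
phase 2: p=0.4696, T=0.551, ωT=1.816096, cosh=3.155235, sinh=2.992575; start (x,ẋ)=(0.320718, 0.736492) → end (x,ẋ)=(0.668535, 0.855306)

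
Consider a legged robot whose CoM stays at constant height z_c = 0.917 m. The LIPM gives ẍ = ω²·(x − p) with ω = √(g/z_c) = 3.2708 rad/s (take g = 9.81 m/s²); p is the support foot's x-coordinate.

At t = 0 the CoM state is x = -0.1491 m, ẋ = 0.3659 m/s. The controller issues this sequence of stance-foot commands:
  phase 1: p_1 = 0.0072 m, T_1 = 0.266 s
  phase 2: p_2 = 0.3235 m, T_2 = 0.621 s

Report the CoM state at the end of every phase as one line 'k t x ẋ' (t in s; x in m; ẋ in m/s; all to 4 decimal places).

phase 1: p=0.0072, T=0.266, ωT=0.870033, cosh=1.402963, sinh=0.984026; start (x,ẋ)=(-0.149100, 0.365900) → end (x,ẋ)=(-0.102002, 0.010285)
phase 2: p=0.3235, T=0.621, ωT=2.031167, cosh=3.877079, sinh=3.745897; start (x,ẋ)=(-0.102002, 0.010285) → end (x,ẋ)=(-1.314424, -5.173404)

1 0.2660 -0.1020 0.0103
2 0.8870 -1.3144 -5.1734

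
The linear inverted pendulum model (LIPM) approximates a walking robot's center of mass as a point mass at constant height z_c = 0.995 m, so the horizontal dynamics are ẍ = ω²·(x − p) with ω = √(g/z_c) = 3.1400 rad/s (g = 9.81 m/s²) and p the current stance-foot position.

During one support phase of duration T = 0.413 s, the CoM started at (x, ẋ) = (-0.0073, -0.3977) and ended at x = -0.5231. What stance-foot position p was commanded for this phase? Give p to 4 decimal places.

ωT = 3.1400·0.413 = 1.296820; cosh(ωT) = 1.965523, sinh(ωT) = 1.692124
x(T) = p + (x₀−p)·cosh(ωT) + (ẋ₀/ω)·sinh(ωT) ⇒ p·(1 − cosh) = x(T) − x₀·cosh − (ẋ₀/ω)·sinh
numerator   = -0.5231 − (-0.0073)·1.965523 − (-0.3977/3.1400)·1.692124 = -0.294434
denominator = 1 − 1.965523 = -0.965523
p = -0.294434 / -0.965523 = 0.3049

p = 0.3049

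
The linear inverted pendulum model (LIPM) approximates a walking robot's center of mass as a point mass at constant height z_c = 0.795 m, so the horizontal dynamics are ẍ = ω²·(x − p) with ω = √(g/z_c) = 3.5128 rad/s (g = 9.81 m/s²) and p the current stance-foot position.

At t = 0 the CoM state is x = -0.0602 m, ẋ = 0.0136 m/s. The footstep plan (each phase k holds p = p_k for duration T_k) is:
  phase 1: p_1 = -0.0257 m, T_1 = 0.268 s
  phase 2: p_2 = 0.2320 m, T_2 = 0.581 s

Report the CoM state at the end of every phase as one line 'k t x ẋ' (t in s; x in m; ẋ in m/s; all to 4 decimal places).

1 0.2680 -0.0724 -0.1116
2 0.8490 -1.0798 -4.4836

phase 1: p=-0.0257, T=0.268, ωT=0.941430, cosh=1.476858, sinh=1.086788; start (x,ẋ)=(-0.060200, 0.013600) → end (x,ẋ)=(-0.072444, -0.111624)
phase 2: p=0.2320, T=0.581, ωT=2.040937, cosh=3.913862, sinh=3.783955; start (x,ẋ)=(-0.072444, -0.111624) → end (x,ẋ)=(-1.079793, -4.483637)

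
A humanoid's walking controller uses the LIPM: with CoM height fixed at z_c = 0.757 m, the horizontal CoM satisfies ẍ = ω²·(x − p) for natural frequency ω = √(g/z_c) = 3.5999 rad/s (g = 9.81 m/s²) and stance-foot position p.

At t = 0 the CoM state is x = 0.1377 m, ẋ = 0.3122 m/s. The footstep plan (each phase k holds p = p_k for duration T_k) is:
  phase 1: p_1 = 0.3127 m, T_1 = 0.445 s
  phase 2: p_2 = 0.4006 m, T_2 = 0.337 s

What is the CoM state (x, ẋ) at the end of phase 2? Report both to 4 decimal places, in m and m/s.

phase 1: p=0.3127, T=0.445, ωT=1.601955, cosh=2.582115, sinh=2.380613; start (x,ẋ)=(0.137700, 0.312200) → end (x,ẋ)=(0.067288, -0.693608)
phase 2: p=0.4006, T=0.337, ωT=1.213166, cosh=1.830687, sinh=1.533433; start (x,ẋ)=(0.067288, -0.693608) → end (x,ẋ)=(-0.505044, -3.109731)

x = -0.5050, ẋ = -3.1097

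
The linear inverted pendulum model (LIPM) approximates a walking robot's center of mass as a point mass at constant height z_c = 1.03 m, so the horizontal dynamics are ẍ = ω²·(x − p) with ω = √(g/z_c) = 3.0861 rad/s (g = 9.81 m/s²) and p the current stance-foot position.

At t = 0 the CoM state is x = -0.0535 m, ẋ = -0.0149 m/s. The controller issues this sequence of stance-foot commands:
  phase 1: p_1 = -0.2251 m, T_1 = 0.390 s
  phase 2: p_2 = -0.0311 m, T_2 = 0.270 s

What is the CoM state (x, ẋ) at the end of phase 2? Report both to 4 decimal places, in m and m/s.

phase 1: p=-0.2251, T=0.390, ωT=1.203579, cosh=1.816070, sinh=1.515951; start (x,ẋ)=(-0.053500, -0.014900) → end (x,ẋ)=(0.079218, 0.775750)
phase 2: p=-0.0311, T=0.270, ωT=0.833247, cosh=1.367706, sinh=0.933071; start (x,ẋ)=(0.079218, 0.775750) → end (x,ẋ)=(0.354328, 1.378666)

x = 0.3543, ẋ = 1.3787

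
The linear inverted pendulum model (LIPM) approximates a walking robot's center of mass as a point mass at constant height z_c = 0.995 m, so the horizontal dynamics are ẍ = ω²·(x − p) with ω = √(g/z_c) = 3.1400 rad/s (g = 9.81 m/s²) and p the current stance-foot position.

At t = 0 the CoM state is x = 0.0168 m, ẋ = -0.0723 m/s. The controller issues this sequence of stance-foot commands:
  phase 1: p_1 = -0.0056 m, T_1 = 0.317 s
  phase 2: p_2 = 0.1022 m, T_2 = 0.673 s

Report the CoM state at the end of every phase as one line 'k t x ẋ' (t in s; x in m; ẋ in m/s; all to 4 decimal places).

phase 1: p=-0.0056, T=0.317, ωT=0.995380, cosh=1.537668, sinh=1.168085; start (x,ẋ)=(0.016800, -0.072300) → end (x,ẋ)=(0.001948, -0.029015)
phase 2: p=0.1022, T=0.673, ωT=2.113220, cosh=4.197846, sinh=4.076998; start (x,ẋ)=(0.001948, -0.029015) → end (x,ẋ)=(-0.356315, -1.405203)

1 0.3170 0.0019 -0.0290
2 0.9900 -0.3563 -1.4052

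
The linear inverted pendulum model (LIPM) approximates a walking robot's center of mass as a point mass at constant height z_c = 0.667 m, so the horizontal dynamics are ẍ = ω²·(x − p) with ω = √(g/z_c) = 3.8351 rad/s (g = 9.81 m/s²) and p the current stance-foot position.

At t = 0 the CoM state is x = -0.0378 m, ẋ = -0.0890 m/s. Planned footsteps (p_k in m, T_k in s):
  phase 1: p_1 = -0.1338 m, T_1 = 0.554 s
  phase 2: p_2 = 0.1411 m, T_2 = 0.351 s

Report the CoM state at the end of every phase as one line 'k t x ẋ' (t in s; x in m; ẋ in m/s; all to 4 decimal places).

1 0.5540 0.1780 1.1410
2 0.9050 0.7496 2.5938

phase 1: p=-0.1338, T=0.554, ωT=2.124645, cosh=4.244702, sinh=4.125227; start (x,ẋ)=(-0.037800, -0.089000) → end (x,ẋ)=(0.177959, 1.141005)
phase 2: p=0.1411, T=0.351, ωT=1.346120, cosh=2.051368, sinh=1.791120; start (x,ẋ)=(0.177959, 1.141005) → end (x,ẋ)=(0.749598, 2.593806)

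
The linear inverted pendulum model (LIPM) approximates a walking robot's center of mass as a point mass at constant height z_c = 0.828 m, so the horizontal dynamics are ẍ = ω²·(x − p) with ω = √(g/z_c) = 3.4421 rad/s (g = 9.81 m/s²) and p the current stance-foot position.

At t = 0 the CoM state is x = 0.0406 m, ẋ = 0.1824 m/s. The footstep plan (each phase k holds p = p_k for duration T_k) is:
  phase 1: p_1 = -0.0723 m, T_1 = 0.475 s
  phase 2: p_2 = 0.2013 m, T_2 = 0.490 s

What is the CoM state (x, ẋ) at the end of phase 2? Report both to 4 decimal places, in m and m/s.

x = 1.7362, ẋ = 5.4502

phase 1: p=-0.0723, T=0.475, ωT=1.634997, cosh=2.662199, sinh=2.467246; start (x,ẋ)=(0.040600, 0.182400) → end (x,ẋ)=(0.359004, 1.444389)
phase 2: p=0.2013, T=0.490, ωT=1.686629, cosh=2.793192, sinh=2.608050; start (x,ẋ)=(0.359004, 1.444389) → end (x,ẋ)=(1.736199, 5.450192)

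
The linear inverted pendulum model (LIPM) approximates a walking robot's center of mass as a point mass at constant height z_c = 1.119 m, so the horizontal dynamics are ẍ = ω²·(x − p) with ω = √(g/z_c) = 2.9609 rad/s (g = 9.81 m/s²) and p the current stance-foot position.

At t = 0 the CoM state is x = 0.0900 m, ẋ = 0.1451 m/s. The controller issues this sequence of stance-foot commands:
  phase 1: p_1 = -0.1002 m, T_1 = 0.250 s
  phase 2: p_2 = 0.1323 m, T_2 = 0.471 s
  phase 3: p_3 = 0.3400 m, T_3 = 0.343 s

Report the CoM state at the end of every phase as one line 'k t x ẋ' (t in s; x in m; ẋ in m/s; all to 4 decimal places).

phase 1: p=-0.1002, T=0.250, ωT=0.740225, cosh=1.286707, sinh=0.809700; start (x,ẋ)=(0.090000, 0.145100) → end (x,ẋ)=(0.184211, 0.642695)
phase 2: p=0.1323, T=0.471, ωT=1.394584, cosh=2.140616, sinh=1.892680; start (x,ẋ)=(0.184211, 0.642695) → end (x,ẋ)=(0.654248, 1.666675)
phase 3: p=0.3400, T=0.343, ωT=1.015589, cosh=1.561589, sinh=1.199400; start (x,ẋ)=(0.654248, 1.666675) → end (x,ẋ)=(1.505862, 3.718652)

1 0.2500 0.1842 0.6427
2 0.7210 0.6542 1.6667
3 1.0640 1.5059 3.7187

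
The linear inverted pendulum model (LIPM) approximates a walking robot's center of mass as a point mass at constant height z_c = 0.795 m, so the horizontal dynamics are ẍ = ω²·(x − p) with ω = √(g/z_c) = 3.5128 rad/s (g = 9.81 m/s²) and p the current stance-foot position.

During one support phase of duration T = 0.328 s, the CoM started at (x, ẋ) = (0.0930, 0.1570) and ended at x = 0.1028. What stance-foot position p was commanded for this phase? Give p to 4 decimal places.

p = 0.1657

ωT = 3.5128·0.328 = 1.152198; cosh(ωT) = 1.740542, sinh(ωT) = 1.424601
x(T) = p + (x₀−p)·cosh(ωT) + (ẋ₀/ω)·sinh(ωT) ⇒ p·(1 − cosh) = x(T) − x₀·cosh − (ẋ₀/ω)·sinh
numerator   = 0.1028 − (0.0930)·1.740542 − (0.1570/3.5128)·1.424601 = -0.122741
denominator = 1 − 1.740542 = -0.740542
p = -0.122741 / -0.740542 = 0.1657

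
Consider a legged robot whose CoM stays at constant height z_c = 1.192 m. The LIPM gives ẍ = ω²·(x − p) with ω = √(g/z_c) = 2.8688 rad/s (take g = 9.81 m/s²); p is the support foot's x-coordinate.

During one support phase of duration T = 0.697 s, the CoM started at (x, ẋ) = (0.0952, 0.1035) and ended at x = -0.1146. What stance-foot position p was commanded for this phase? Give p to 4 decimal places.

ωT = 2.8688·0.697 = 1.999554; cosh(ωT) = 3.760577, sinh(ωT) = 3.625181
x(T) = p + (x₀−p)·cosh(ωT) + (ẋ₀/ω)·sinh(ωT) ⇒ p·(1 − cosh) = x(T) − x₀·cosh − (ẋ₀/ω)·sinh
numerator   = -0.1146 − (0.0952)·3.760577 − (0.1035/2.8688)·3.625181 = -0.603396
denominator = 1 − 3.760577 = -2.760577
p = -0.603396 / -2.760577 = 0.2186

p = 0.2186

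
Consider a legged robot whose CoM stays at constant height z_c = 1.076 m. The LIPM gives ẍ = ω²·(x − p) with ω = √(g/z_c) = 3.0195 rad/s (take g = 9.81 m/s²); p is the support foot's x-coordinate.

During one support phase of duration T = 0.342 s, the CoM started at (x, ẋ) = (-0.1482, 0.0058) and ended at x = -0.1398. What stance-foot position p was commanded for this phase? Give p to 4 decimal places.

p = -0.1586

ωT = 3.0195·0.342 = 1.032669; cosh(ωT) = 1.582304, sinh(ωT) = 1.226248
x(T) = p + (x₀−p)·cosh(ωT) + (ẋ₀/ω)·sinh(ωT) ⇒ p·(1 − cosh) = x(T) − x₀·cosh − (ẋ₀/ω)·sinh
numerator   = -0.1398 − (-0.1482)·1.582304 − (0.0058/3.0195)·1.226248 = 0.092342
denominator = 1 − 1.582304 = -0.582304
p = 0.092342 / -0.582304 = -0.1586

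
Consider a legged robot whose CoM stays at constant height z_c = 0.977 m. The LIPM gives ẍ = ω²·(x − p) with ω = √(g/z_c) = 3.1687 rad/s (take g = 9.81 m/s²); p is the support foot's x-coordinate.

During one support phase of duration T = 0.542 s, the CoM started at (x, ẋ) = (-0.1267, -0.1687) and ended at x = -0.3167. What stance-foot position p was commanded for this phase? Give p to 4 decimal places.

ωT = 3.1687·0.542 = 1.717435; cosh(ωT) = 2.874875, sinh(ωT) = 2.695349
x(T) = p + (x₀−p)·cosh(ωT) + (ẋ₀/ω)·sinh(ωT) ⇒ p·(1 − cosh) = x(T) − x₀·cosh − (ẋ₀/ω)·sinh
numerator   = -0.3167 − (-0.1267)·2.874875 − (-0.1687/3.1687)·2.695349 = 0.191046
denominator = 1 − 2.874875 = -1.874875
p = 0.191046 / -1.874875 = -0.1019

p = -0.1019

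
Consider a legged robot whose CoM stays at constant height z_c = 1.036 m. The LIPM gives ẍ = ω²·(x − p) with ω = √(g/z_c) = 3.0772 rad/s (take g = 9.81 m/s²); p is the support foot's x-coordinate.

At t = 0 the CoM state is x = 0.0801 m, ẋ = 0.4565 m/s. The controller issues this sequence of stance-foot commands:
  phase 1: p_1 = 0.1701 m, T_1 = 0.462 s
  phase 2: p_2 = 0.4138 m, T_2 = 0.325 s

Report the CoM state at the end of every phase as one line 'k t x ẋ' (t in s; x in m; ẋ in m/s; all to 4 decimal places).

phase 1: p=0.1701, T=0.462, ωT=1.421666, cosh=2.192666, sinh=1.951354; start (x,ẋ)=(0.080100, 0.456500) → end (x,ẋ)=(0.262242, 0.460528)
phase 2: p=0.4138, T=0.325, ωT=1.000090, cosh=1.543186, sinh=1.175340; start (x,ẋ)=(0.262242, 0.460528) → end (x,ẋ)=(0.355817, 0.162532)

1 0.4620 0.2622 0.4605
2 0.7870 0.3558 0.1625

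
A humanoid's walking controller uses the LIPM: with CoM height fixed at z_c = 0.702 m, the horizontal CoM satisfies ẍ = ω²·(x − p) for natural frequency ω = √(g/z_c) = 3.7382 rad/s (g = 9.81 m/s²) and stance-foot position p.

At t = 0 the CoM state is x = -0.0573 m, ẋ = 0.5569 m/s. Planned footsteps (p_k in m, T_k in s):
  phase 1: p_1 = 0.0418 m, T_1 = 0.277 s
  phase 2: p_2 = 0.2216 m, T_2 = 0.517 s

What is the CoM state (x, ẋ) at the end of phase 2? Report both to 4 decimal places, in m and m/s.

x = 0.0664, ẋ = -0.4353

phase 1: p=0.0418, T=0.277, ωT=1.035481, cosh=1.585759, sinh=1.230703; start (x,ẋ)=(-0.057300, 0.556900) → end (x,ẋ)=(0.067996, 0.427188)
phase 2: p=0.2216, T=0.517, ωT=1.932649, cosh=3.526276, sinh=3.381512; start (x,ẋ)=(0.067996, 0.427188) → end (x,ẋ)=(0.066376, -0.435291)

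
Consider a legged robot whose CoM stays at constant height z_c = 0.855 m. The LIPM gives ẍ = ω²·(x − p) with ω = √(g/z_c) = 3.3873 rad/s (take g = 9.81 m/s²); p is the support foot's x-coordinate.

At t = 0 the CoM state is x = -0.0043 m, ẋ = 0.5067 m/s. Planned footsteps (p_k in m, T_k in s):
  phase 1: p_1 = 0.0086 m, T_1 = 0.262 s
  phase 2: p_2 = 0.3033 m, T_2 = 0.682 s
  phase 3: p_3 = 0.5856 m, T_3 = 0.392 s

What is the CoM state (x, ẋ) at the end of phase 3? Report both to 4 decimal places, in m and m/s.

x = 0.7201, ẋ = 0.7413

phase 1: p=0.0086, T=0.262, ωT=0.887473, cosh=1.420339, sinh=1.008644; start (x,ẋ)=(-0.004300, 0.506700) → end (x,ẋ)=(0.141159, 0.675612)
phase 2: p=0.3033, T=0.682, ωT=2.310139, cosh=5.087534, sinh=4.988287; start (x,ẋ)=(0.141159, 0.675612) → end (x,ẋ)=(0.473337, 0.697528)
phase 3: p=0.5856, T=0.392, ωT=1.327822, cosh=2.018935, sinh=1.753881; start (x,ẋ)=(0.473337, 0.697528) → end (x,ẋ)=(0.720115, 0.741317)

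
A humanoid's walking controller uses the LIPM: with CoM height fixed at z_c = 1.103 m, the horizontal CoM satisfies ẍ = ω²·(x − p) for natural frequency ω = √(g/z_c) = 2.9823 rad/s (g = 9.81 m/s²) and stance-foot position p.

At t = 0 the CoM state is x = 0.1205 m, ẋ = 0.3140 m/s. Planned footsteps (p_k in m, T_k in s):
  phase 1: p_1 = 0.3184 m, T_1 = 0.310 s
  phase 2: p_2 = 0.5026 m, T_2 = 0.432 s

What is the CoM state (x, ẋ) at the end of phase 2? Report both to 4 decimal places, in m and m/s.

phase 1: p=0.3184, T=0.310, ωT=0.924513, cosh=1.458682, sinh=1.061958; start (x,ẋ)=(0.120500, 0.314000) → end (x,ẋ)=(0.141538, -0.168738)
phase 2: p=0.5026, T=0.432, ωT=1.288354, cosh=1.951267, sinh=1.675543; start (x,ẋ)=(0.141538, -0.168738) → end (x,ẋ)=(-0.296731, -2.133470)

x = -0.2967, ẋ = -2.1335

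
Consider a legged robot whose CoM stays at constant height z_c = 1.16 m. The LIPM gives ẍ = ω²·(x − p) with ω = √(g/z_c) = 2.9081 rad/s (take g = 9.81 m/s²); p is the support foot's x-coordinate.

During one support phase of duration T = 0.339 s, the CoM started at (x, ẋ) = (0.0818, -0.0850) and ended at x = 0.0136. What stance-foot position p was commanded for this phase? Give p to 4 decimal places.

ωT = 2.9081·0.339 = 0.985846; cosh(ωT) = 1.526601, sinh(ωT) = 1.153477
x(T) = p + (x₀−p)·cosh(ωT) + (ẋ₀/ω)·sinh(ωT) ⇒ p·(1 − cosh) = x(T) − x₀·cosh − (ẋ₀/ω)·sinh
numerator   = 0.0136 − (0.0818)·1.526601 − (-0.0850/2.9081)·1.153477 = -0.077561
denominator = 1 − 1.526601 = -0.526601
p = -0.077561 / -0.526601 = 0.1473

p = 0.1473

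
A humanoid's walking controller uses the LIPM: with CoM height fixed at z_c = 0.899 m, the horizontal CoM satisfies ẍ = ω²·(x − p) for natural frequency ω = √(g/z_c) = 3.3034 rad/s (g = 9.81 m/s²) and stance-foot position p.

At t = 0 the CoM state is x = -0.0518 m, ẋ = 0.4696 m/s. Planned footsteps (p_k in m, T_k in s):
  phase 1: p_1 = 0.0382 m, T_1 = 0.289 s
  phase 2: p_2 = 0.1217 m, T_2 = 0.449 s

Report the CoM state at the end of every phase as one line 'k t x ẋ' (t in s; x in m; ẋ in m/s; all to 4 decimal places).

1 0.2890 0.0613 0.3714
2 0.7380 0.2167 0.4433

phase 1: p=0.0382, T=0.289, ωT=0.954683, cosh=1.491390, sinh=1.106456; start (x,ẋ)=(-0.051800, 0.469600) → end (x,ẋ)=(0.061265, 0.371401)
phase 2: p=0.1217, T=0.449, ωT=1.483227, cosh=2.317024, sinh=2.090119; start (x,ẋ)=(0.061265, 0.371401) → end (x,ẋ)=(0.216662, 0.443270)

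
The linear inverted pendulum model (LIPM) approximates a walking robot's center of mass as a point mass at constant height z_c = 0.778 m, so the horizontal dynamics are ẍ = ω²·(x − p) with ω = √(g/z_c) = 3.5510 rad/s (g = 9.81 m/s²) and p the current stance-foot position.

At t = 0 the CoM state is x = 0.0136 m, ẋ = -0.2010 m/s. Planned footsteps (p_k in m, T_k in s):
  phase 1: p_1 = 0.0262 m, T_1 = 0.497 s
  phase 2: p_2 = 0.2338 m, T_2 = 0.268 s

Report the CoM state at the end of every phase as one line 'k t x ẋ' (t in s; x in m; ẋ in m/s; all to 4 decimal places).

phase 1: p=0.0262, T=0.497, ωT=1.764847, cosh=3.005946, sinh=2.834733; start (x,ẋ)=(0.013600, -0.201000) → end (x,ẋ)=(-0.172131, -0.731028)
phase 2: p=0.2338, T=0.268, ωT=0.951668, cosh=1.488061, sinh=1.101965; start (x,ẋ)=(-0.172131, -0.731028) → end (x,ẋ)=(-0.597108, -2.676256)

1 0.4970 -0.1721 -0.7310
2 0.7650 -0.5971 -2.6763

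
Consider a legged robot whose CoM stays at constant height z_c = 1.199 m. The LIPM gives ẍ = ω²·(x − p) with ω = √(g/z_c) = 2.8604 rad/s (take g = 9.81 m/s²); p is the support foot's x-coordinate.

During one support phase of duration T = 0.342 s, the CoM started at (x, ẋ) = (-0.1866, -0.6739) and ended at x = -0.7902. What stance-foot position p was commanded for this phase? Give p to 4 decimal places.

ωT = 2.8604·0.342 = 0.978257; cosh(ωT) = 1.517891, sinh(ωT) = 1.141925
x(T) = p + (x₀−p)·cosh(ωT) + (ẋ₀/ω)·sinh(ωT) ⇒ p·(1 − cosh) = x(T) − x₀·cosh − (ẋ₀/ω)·sinh
numerator   = -0.7902 − (-0.1866)·1.517891 − (-0.6739/2.8604)·1.141925 = -0.237928
denominator = 1 − 1.517891 = -0.517891
p = -0.237928 / -0.517891 = 0.4594

p = 0.4594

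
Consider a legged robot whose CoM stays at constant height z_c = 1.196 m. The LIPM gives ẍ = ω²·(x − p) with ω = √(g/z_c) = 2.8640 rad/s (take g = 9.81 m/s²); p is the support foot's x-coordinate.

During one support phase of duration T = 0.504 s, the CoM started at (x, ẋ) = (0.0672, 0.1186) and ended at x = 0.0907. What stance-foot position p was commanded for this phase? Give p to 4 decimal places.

p = 0.1152

ωT = 2.8640·0.504 = 1.443456; cosh(ωT) = 2.235709, sinh(ωT) = 1.999599
x(T) = p + (x₀−p)·cosh(ωT) + (ẋ₀/ω)·sinh(ωT) ⇒ p·(1 − cosh) = x(T) − x₀·cosh − (ẋ₀/ω)·sinh
numerator   = 0.0907 − (0.0672)·2.235709 − (0.1186/2.8640)·1.999599 = -0.142344
denominator = 1 − 2.235709 = -1.235709
p = -0.142344 / -1.235709 = 0.1152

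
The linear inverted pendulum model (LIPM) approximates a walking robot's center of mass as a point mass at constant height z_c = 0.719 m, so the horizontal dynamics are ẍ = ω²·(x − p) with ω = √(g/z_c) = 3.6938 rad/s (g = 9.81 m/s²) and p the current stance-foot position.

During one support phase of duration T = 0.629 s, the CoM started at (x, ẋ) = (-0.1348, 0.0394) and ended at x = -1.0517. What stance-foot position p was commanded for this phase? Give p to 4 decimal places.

p = 0.0989

ωT = 3.6938·0.629 = 2.323400; cosh(ωT) = 5.154136, sinh(ωT) = 5.056196
x(T) = p + (x₀−p)·cosh(ωT) + (ẋ₀/ω)·sinh(ωT) ⇒ p·(1 − cosh) = x(T) − x₀·cosh − (ẋ₀/ω)·sinh
numerator   = -1.0517 − (-0.1348)·5.154136 − (0.0394/3.6938)·5.056196 = -0.410854
denominator = 1 − 5.154136 = -4.154136
p = -0.410854 / -4.154136 = 0.0989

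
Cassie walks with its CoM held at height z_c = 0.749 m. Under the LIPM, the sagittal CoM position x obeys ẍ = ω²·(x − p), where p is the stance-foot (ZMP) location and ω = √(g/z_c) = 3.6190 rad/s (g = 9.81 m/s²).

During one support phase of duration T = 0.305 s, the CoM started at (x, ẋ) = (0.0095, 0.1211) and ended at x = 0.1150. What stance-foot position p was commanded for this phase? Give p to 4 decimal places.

ωT = 3.6190·0.305 = 1.103795; cosh(ωT) = 1.673599, sinh(ωT) = 1.341989
x(T) = p + (x₀−p)·cosh(ωT) + (ẋ₀/ω)·sinh(ωT) ⇒ p·(1 − cosh) = x(T) − x₀·cosh − (ẋ₀/ω)·sinh
numerator   = 0.1150 − (0.0095)·1.673599 − (0.1211/3.6190)·1.341989 = 0.054195
denominator = 1 − 1.673599 = -0.673599
p = 0.054195 / -0.673599 = -0.0805

p = -0.0805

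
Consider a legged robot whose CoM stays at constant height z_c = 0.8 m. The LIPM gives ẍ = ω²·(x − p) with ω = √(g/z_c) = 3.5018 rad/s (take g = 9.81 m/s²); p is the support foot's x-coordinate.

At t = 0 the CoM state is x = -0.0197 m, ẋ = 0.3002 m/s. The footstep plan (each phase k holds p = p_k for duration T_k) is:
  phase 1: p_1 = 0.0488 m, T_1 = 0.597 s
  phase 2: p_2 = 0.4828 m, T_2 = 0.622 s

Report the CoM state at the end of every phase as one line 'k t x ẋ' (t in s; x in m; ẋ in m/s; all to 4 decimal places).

phase 1: p=0.0488, T=0.597, ωT=2.090575, cosh=4.106589, sinh=3.982973; start (x,ẋ)=(-0.019700, 0.300200) → end (x,ẋ)=(0.108948, 0.277389)
phase 2: p=0.4828, T=0.622, ωT=2.178120, cosh=4.471471, sinh=4.358217; start (x,ẋ)=(0.108948, 0.277389) → end (x,ẋ)=(-0.843638, -4.465238)

1 0.5970 0.1089 0.2774
2 1.2190 -0.8436 -4.4652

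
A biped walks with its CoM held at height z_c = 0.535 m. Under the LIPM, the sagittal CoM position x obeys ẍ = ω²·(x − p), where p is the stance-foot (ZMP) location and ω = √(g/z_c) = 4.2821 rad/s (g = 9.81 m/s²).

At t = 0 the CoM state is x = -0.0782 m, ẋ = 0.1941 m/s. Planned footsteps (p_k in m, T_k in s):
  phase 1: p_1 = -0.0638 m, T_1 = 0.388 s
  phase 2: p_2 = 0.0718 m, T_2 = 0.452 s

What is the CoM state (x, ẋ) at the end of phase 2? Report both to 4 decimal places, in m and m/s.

x = 0.1557, ẋ = 0.4503

phase 1: p=-0.0638, T=0.388, ωT=1.661455, cosh=2.728415, sinh=2.538553; start (x,ẋ)=(-0.078200, 0.194100) → end (x,ẋ)=(0.011979, 0.373053)
phase 2: p=0.0718, T=0.452, ωT=1.935509, cosh=3.535961, sinh=3.391610; start (x,ẋ)=(0.011979, 0.373053) → end (x,ẋ)=(0.155749, 0.450305)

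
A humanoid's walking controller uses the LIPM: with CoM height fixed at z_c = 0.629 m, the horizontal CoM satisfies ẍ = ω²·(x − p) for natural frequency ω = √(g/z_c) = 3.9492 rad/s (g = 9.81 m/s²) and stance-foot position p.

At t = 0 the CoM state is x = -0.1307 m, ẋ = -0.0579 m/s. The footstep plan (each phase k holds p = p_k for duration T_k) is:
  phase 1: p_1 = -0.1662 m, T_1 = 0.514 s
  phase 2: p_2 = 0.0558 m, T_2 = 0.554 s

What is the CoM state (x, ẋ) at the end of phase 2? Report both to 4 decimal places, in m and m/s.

phase 1: p=-0.1662, T=0.514, ωT=2.029889, cosh=3.872295, sinh=3.740945; start (x,ẋ)=(-0.130700, -0.057900) → end (x,ẋ)=(-0.083580, 0.300262)
phase 2: p=0.0558, T=0.554, ωT=2.187857, cosh=4.514120, sinh=4.401963; start (x,ẋ)=(-0.083580, 0.300262) → end (x,ẋ)=(-0.238693, -1.067601)

x = -0.2387, ẋ = -1.0676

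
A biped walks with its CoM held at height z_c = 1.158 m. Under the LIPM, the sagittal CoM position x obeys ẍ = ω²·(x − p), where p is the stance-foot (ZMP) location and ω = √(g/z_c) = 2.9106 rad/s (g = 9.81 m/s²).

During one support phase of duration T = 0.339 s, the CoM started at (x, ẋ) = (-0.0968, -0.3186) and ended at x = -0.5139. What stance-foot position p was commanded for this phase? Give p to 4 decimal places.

ωT = 2.9106·0.339 = 0.986693; cosh(ωT) = 1.527579, sinh(ωT) = 1.154771
x(T) = p + (x₀−p)·cosh(ωT) + (ẋ₀/ω)·sinh(ωT) ⇒ p·(1 − cosh) = x(T) − x₀·cosh − (ẋ₀/ω)·sinh
numerator   = -0.5139 − (-0.0968)·1.527579 − (-0.3186/2.9106)·1.154771 = -0.239627
denominator = 1 − 1.527579 = -0.527579
p = -0.239627 / -0.527579 = 0.4542

p = 0.4542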